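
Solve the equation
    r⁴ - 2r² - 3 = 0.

r = -1.7321 or r = 1.7321

Let u = r². The equation becomes u² - 2u - 3 = 0.
Factor: (u + 1)(u - 3) = 0, so u = -1 or u = 3.
r² = -1 < 0 has no real solution.
r² = 3 gives r = ±√(3) ≈ ±1.7321.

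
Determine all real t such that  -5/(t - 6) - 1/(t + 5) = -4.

Multiply both sides by (t - 6)(t + 5):
-5(t + 5) - (t - 6) = -4(t - 6)(t + 5).
Expand and collect terms: -4t² + 10t + 139 = 0.
By the quadratic formula, t = (-10 ± √2324) / -8, so t ≈ -4.776 or t ≈ 7.276.
Neither value makes a denominator zero (t ≠ 6, t ≠ -5), so both are valid.

t = -4.776 or t = 7.276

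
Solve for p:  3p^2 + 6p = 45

p = -5 or p = 3

Bring every term to one side: 3p^2 + 6p - 45 = 0.
Factor: 3(p + 5)(p - 3) = 0.
So p = -5 or p = 3.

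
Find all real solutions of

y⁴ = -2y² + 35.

y = -2.2361 or y = 2.2361

Let u = y². The equation becomes u² + 2u - 35 = 0.
Factor: (u + 7)(u - 5) = 0, so u = -7 or u = 5.
y² = -7 < 0 has no real solution.
y² = 5 gives y = ±√(5) ≈ ±2.2361.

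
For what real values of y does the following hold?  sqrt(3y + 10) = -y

y = -2

Square both sides: 3y + 10 = (-y)^2.
Expand and rearrange: y^2 - 3y - 10 = 0.
Solving gives y = 5 or y = -2.
Check each candidate in the original equation:
  y = 5: sqrt(25) = 5, while -y = -5 — extraneous.
  y = -2: sqrt(4) = 2, while -y = 2 — valid.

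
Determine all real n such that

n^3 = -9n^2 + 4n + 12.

n = -9.2915 or n = -1 or n = 1.2915

Rearrange: n^3 + 9n^2 - 4n - 12 = 0.
Possible rational roots are divisors of -12. Testing n = -1 gives 0, so (n + 1) is a factor.
Divide: n^3 + 9n^2 - 4n - 12 = (n + 1)(n^2 + 8n - 12).
Apply the quadratic formula to n^2 + 8n - 12 = 0: n = (-8 +/- sqrt(112))/2, i.e. n ~= 1.2915 or n ~= -9.2915.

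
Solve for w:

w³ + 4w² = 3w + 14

Rearrange: w³ + 4w² - 3w - 14 = 0.
Possible rational roots are divisors of -14. Testing w = -2 gives 0, so (w + 2) is a factor.
Divide: w³ + 4w² - 3w - 14 = (w + 2)(w² + 2w - 7).
Apply the quadratic formula to w² + 2w - 7 = 0: w = (-2 ± √32)/2, i.e. w ≈ 1.8284 or w ≈ -3.8284.

w = -3.8284 or w = -2 or w = 1.8284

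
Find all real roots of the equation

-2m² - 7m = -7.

m = -4.3117 or m = 0.8117

Rearrange to standard form: -2m² - 7m + 7 = 0.
Discriminant: (-7)² − 4·(-2)·7 = 105.
Quadratic formula: m = (7 ± √105) / (-4).
So m = -√(105)/4 - 7/4 ≈ -4.3117 or m = -7/4 + √(105)/4 ≈ 0.8117.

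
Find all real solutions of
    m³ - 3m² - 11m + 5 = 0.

Possible rational roots are divisors of 5. Testing m = 5 gives 0, so (m - 5) is a factor.
Divide: m³ - 3m² - 11m + 5 = (m - 5)(m² + 2m - 1).
Apply the quadratic formula to m² + 2m - 1 = 0: m = (-2 ± √8)/2, i.e. m ≈ 0.4142 or m ≈ -2.4142.

m = -2.4142 or m = 0.4142 or m = 5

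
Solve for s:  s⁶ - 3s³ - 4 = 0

s = -1 or s = 1.5874

Let u = s³. The equation becomes u² - 3u - 4 = 0.
Factor: (u - 4)(u + 1) = 0, so u = 4 or u = -1.
s³ = 4 gives s = ∛(4) ≈ 1.5874.
s³ = -1 gives s = -1.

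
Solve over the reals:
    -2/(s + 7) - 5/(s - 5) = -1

Multiply both sides by (s + 7)(s - 5):
-2(s - 5) - 5(s + 7) = -(s + 7)(s - 5).
Expand and collect terms: -s^2 + 5s + 60 = 0.
By the quadratic formula, s = (-5 +/- sqrt(265)) / -2, so s ~= -5.6394 or s ~= 10.6394.
Neither value makes a denominator zero (s != -7, s != 5), so both are valid.

s = -5.6394 or s = 10.6394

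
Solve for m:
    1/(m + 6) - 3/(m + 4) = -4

Multiply both sides by (m + 6)(m + 4):
(m + 4) - 3(m + 6) = -4(m + 6)(m + 4).
Expand and collect terms: -4m² - 38m - 82 = 0.
By the quadratic formula, m = (38 ± √132) / -8, so m ≈ -6.1861 or m ≈ -3.3139.
Neither value makes a denominator zero (m ≠ -6, m ≠ -4), so both are valid.

m = -6.1861 or m = -3.3139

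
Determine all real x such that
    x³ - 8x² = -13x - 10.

x = -0.5616 or x = 3.5616 or x = 5

Rearrange: x³ - 8x² + 13x + 10 = 0.
Possible rational roots are divisors of 10. Testing x = 5 gives 0, so (x - 5) is a factor.
Divide: x³ - 8x² + 13x + 10 = (x - 5)(x² - 3x - 2).
Apply the quadratic formula to x² - 3x - 2 = 0: x = (3 ± √17)/2, i.e. x ≈ 3.5616 or x ≈ -0.5616.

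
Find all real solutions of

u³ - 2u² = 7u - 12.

Rearrange: u³ - 2u² - 7u + 12 = 0.
Possible rational roots are divisors of 12. Testing u = 3 gives 0, so (u - 3) is a factor.
Divide: u³ - 2u² - 7u + 12 = (u - 3)(u² + u - 4).
Apply the quadratic formula to u² + u - 4 = 0: u = (-1 ± √17)/2, i.e. u ≈ 1.5616 or u ≈ -2.5616.

u = -2.5616 or u = 1.5616 or u = 3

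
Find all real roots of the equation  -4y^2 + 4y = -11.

y = -1.2321 or y = 2.2321

Rearrange to standard form: -4y^2 + 4y + 11 = 0.
Discriminant: (4)^2 - 4*(-4)*11 = 192.
Quadratic formula: y = (-4 +/- sqrt(192)) / (-8).
So y = 1/2 - sqrt(3) ~= -1.2321 or y = 1/2 + sqrt(3) ~= 2.2321.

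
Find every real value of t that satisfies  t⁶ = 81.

t = -2.0801 or t = 2.0801

Let u = t³. The equation becomes u² - 81 = 0.
Factor: (u + 9)(u - 9) = 0, so u = -9 or u = 9.
t³ = -9 gives t = -∛(9) ≈ -2.0801.
t³ = 9 gives t = ∛(9) ≈ 2.0801.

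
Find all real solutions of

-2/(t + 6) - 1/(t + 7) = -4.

Multiply both sides by (t + 6)(t + 7):
-2(t + 7) - (t + 6) = -4(t + 6)(t + 7).
Expand and collect terms: -4t^2 - 49t - 148 = 0.
By the quadratic formula, t = (49 +/- sqrt(33)) / -8, so t ~= -6.8431 or t ~= -5.4069.
Neither value makes a denominator zero (t != -6, t != -7), so both are valid.

t = -6.8431 or t = -5.4069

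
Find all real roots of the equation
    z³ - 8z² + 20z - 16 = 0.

Possible rational roots are divisors of -16. Testing z = 4 gives 0, so (z - 4) is a factor.
Divide: z³ - 8z² + 20z - 16 = (z - 4)(z² - 4z + 4).
The quadratic has the repeated root z = 2.

z = 2 or z = 4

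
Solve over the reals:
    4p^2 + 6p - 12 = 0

Discriminant: (6)^2 - 4*4*(-12) = 228.
Quadratic formula: p = (-6 +/- sqrt(228)) / 8.
So p = -3/4 + sqrt(57)/4 ~= 1.1375 or p = -sqrt(57)/4 - 3/4 ~= -2.6375.

p = -2.6375 or p = 1.1375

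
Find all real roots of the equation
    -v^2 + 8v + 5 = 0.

Discriminant: (8)^2 - 4*(-1)*5 = 84.
Quadratic formula: v = (-8 +/- sqrt(84)) / (-2).
So v = 4 - sqrt(21) ~= -0.5826 or v = 4 + sqrt(21) ~= 8.5826.

v = -0.5826 or v = 8.5826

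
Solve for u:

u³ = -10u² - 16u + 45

Rearrange: u³ + 10u² + 16u - 45 = 0.
Possible rational roots are divisors of -45. Testing u = -5 gives 0, so (u + 5) is a factor.
Divide: u³ + 10u² + 16u - 45 = (u + 5)(u² + 5u - 9).
Apply the quadratic formula to u² + 5u - 9 = 0: u = (-5 ± √61)/2, i.e. u ≈ 1.4051 or u ≈ -6.4051.

u = -6.4051 or u = -5 or u = 1.4051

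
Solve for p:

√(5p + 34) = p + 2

p = 6

Square both sides: 5p + 34 = (p + 2)².
Expand and rearrange: p² - p - 30 = 0.
Solving gives p = 6 or p = -5.
Check each candidate in the original equation:
  p = 6: √(64) = 8, while p + 2 = 8 — valid.
  p = -5: √(9) = 3, while p + 2 = -3 — extraneous.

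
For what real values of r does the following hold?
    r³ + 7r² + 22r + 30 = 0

Possible rational roots are divisors of 30. Testing r = -3 gives 0, so (r + 3) is a factor.
Divide: r³ + 7r² + 22r + 30 = (r + 3)(r² + 4r + 10).
The quadratic r² + 4r + 10 has discriminant -24 < 0, so no further real roots.

r = -3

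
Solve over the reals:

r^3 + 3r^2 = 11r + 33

r = -3.3166 or r = -3 or r = 3.3166

Rearrange: r^3 + 3r^2 - 11r - 33 = 0.
Possible rational roots are divisors of -33. Testing r = -3 gives 0, so (r + 3) is a factor.
Divide: r^3 + 3r^2 - 11r - 33 = (r + 3)(r^2 - 11).
Apply the quadratic formula to r^2 - 11 = 0: r = (0 +/- sqrt(44))/2, i.e. r ~= 3.3166 or r ~= -3.3166.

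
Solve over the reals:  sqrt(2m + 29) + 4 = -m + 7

m = -2

Isolate the radical: sqrt(2m + 29) = -m + 3.
Square both sides: 2m + 29 = (-m + 3)^2.
Expand and rearrange: m^2 - 8m - 20 = 0.
Solving gives m = 10 or m = -2.
Check each candidate in the original equation:
  m = 10: sqrt(49) = 7, while -m + 3 = -7 — extraneous.
  m = -2: sqrt(25) = 5, while -m + 3 = 5 — valid.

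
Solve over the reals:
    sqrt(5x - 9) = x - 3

Square both sides: 5x - 9 = (x - 3)^2.
Expand and rearrange: x^2 - 11x + 18 = 0.
Solving gives x = 9 or x = 2.
Check each candidate in the original equation:
  x = 9: sqrt(36) = 6, while x - 3 = 6 — valid.
  x = 2: sqrt(1) = 1, while x - 3 = -1 — extraneous.

x = 9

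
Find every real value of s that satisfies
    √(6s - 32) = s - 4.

s = 6 or s = 8

Square both sides: 6s - 32 = (s - 4)².
Expand and rearrange: s² - 14s + 48 = 0.
Solving gives s = 8 or s = 6.
Check each candidate in the original equation:
  s = 8: √(16) = 4, while s - 4 = 4 — valid.
  s = 6: √(4) = 2, while s - 4 = 2 — valid.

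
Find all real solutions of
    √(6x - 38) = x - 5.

Square both sides: 6x - 38 = (x - 5)².
Expand and rearrange: x² - 16x + 63 = 0.
Solving gives x = 9 or x = 7.
Check each candidate in the original equation:
  x = 9: √(16) = 4, while x - 5 = 4 — valid.
  x = 7: √(4) = 2, while x - 5 = 2 — valid.

x = 7 or x = 9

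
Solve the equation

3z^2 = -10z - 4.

Rearrange to standard form: 3z^2 + 10z + 4 = 0.
Discriminant: (10)^2 - 4*3*4 = 52.
Quadratic formula: z = (-10 +/- sqrt(52)) / 6.
So z = -5/3 + sqrt(13)/3 ~= -0.4648 or z = -5/3 - sqrt(13)/3 ~= -2.8685.

z = -2.8685 or z = -0.4648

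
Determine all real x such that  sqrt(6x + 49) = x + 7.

Square both sides: 6x + 49 = (x + 7)^2.
Expand and rearrange: x^2 + 8x = 0.
Solving gives x = 0 or x = -8.
Check each candidate in the original equation:
  x = 0: sqrt(49) = 7, while x + 7 = 7 — valid.
  x = -8: sqrt(1) = 1, while x + 7 = -1 — extraneous.

x = 0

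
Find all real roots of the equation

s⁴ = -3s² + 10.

s = -1.4142 or s = 1.4142

Let u = s². The equation becomes u² + 3u - 10 = 0.
Factor: (u - 2)(u + 5) = 0, so u = 2 or u = -5.
s² = 2 gives s = ±√(2) ≈ ±1.4142.
s² = -5 < 0 has no real solution.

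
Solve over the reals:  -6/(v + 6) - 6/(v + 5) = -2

v = -5.5414 or v = 0.5414

Multiply both sides by (v + 6)(v + 5):
-6(v + 5) - 6(v + 6) = -2(v + 6)(v + 5).
Expand and collect terms: -2v² - 10v + 6 = 0.
By the quadratic formula, v = (10 ± √148) / -4, so v ≈ -5.5414 or v ≈ 0.5414.
Neither value makes a denominator zero (v ≠ -6, v ≠ -5), so both are valid.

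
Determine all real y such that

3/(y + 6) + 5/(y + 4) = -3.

y = -7.7863 or y = -4.8804

Multiply both sides by (y + 6)(y + 4):
3(y + 4) + 5(y + 6) = -3(y + 6)(y + 4).
Expand and collect terms: -3y² - 38y - 114 = 0.
By the quadratic formula, y = (38 ± √76) / -6, so y ≈ -7.7863 or y ≈ -4.8804.
Neither value makes a denominator zero (y ≠ -6, y ≠ -4), so both are valid.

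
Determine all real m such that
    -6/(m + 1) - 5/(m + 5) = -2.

Multiply both sides by (m + 1)(m + 5):
-6(m + 5) - 5(m + 1) = -2(m + 1)(m + 5).
Expand and collect terms: -2m^2 - m + 25 = 0.
By the quadratic formula, m = (1 +/- sqrt(201)) / -4, so m ~= -3.7944 or m ~= 3.2944.
Neither value makes a denominator zero (m != -1, m != -5), so both are valid.

m = -3.7944 or m = 3.2944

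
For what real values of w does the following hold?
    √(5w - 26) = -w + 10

w = 7

Square both sides: 5w - 26 = (-w + 10)².
Expand and rearrange: w² - 25w + 126 = 0.
Solving gives w = 18 or w = 7.
Check each candidate in the original equation:
  w = 18: √(64) = 8, while -w + 10 = -8 — extraneous.
  w = 7: √(9) = 3, while -w + 10 = 3 — valid.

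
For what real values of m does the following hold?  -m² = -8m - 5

Rearrange to standard form: -m² + 8m + 5 = 0.
Discriminant: (8)² − 4·(-1)·5 = 84.
Quadratic formula: m = (-8 ± √84) / (-2).
So m = 4 - √(21) ≈ -0.5826 or m = 4 + √(21) ≈ 8.5826.

m = -0.5826 or m = 8.5826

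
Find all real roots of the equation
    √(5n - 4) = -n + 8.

Square both sides: 5n - 4 = (-n + 8)².
Expand and rearrange: n² - 21n + 68 = 0.
Solving gives n = 17 or n = 4.
Check each candidate in the original equation:
  n = 17: √(81) = 9, while -n + 8 = -9 — extraneous.
  n = 4: √(16) = 4, while -n + 8 = 4 — valid.

n = 4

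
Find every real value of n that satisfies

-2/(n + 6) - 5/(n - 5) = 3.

Multiply both sides by (n + 6)(n - 5):
-2(n - 5) - 5(n + 6) = 3(n + 6)(n - 5).
Expand and collect terms: 3n² + 10n - 70 = 0.
By the quadratic formula, n = (-10 ± √940) / 6, so n ≈ 3.4432 or n ≈ -6.7766.
Neither value makes a denominator zero (n ≠ -6, n ≠ 5), so both are valid.

n = -6.7766 or n = 3.4432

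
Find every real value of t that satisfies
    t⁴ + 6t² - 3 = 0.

t = -0.6813 or t = 0.6813

Let u = t². The equation becomes u² + 6u - 3 = 0.
By the quadratic formula, u = -3 + 2·√(3) or u = -2·√(3) - 3.
t² = -3 + 2·√(3) gives t = ±√(-3 + 2·√(3)) ≈ ±0.6813.
t² = -2·√(3) - 3 < 0 has no real solution.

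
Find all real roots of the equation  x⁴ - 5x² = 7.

x = -2.4779 or x = 2.4779

Let u = x². The equation becomes u² - 5u - 7 = 0.
By the quadratic formula, u = 5/2 + √(53)/2 or u = 5/2 - √(53)/2.
x² = 5/2 + √(53)/2 gives x = ±√(5/2 + √(53)/2) ≈ ±2.4779.
x² = 5/2 - √(53)/2 < 0 has no real solution.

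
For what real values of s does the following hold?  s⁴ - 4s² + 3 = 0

Let u = s². The equation becomes u² - 4u + 3 = 0.
Factor: (u - 1)(u - 3) = 0, so u = 1 or u = 3.
s² = 1 gives s = ±1.
s² = 3 gives s = ±√(3) ≈ ±1.7321.

s = -1.7321 or s = -1 or s = 1 or s = 1.7321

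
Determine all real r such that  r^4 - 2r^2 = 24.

Let u = r^2. The equation becomes u^2 - 2u - 24 = 0.
Factor: (u + 4)(u - 6) = 0, so u = -4 or u = 6.
r^2 = -4 < 0 has no real solution.
r^2 = 6 gives r = +/-sqrt(6) ~= +/-2.4495.

r = -2.4495 or r = 2.4495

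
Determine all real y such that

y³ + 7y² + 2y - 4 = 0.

Possible rational roots are divisors of -4. Testing y = -1 gives 0, so (y + 1) is a factor.
Divide: y³ + 7y² + 2y - 4 = (y + 1)(y² + 6y - 4).
Apply the quadratic formula to y² + 6y - 4 = 0: y = (-6 ± √52)/2, i.e. y ≈ 0.6056 or y ≈ -6.6056.

y = -6.6056 or y = -1 or y = 0.6056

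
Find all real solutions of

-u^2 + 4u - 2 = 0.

Discriminant: (4)^2 - 4*(-1)*(-2) = 8.
Quadratic formula: u = (-4 +/- sqrt(8)) / (-2).
So u = 2 - sqrt(2) ~= 0.5858 or u = sqrt(2) + 2 ~= 3.4142.

u = 0.5858 or u = 3.4142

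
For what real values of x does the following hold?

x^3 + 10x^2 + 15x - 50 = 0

x = -6.5311 or x = -5 or x = 1.5311

Possible rational roots are divisors of -50. Testing x = -5 gives 0, so (x + 5) is a factor.
Divide: x^3 + 10x^2 + 15x - 50 = (x + 5)(x^2 + 5x - 10).
Apply the quadratic formula to x^2 + 5x - 10 = 0: x = (-5 +/- sqrt(65))/2, i.e. x ~= 1.5311 or x ~= -6.5311.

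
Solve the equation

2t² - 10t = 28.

Bring every term to one side: 2t² - 10t - 28 = 0.
Factor: 2(t + 2)(t - 7) = 0.
So t = -2 or t = 7.

t = -2 or t = 7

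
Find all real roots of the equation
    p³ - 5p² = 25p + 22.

Rearrange: p³ - 5p² - 25p - 22 = 0.
Possible rational roots are divisors of -22. Testing p = -2 gives 0, so (p + 2) is a factor.
Divide: p³ - 5p² - 25p - 22 = (p + 2)(p² - 7p - 11).
Apply the quadratic formula to p² - 7p - 11 = 0: p = (7 ± √93)/2, i.e. p ≈ 8.3218 or p ≈ -1.3218.

p = -2 or p = -1.3218 or p = 8.3218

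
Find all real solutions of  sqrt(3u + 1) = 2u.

u = 1

Square both sides: 3u + 1 = (2u)^2.
Expand and rearrange: 4u^2 - 3u - 1 = 0.
Solving gives u = 1 or u = -0.25.
Check each candidate in the original equation:
  u = 1: sqrt(4) = 2, while 2u = 2 — valid.
  u = -0.25: sqrt(0.25) = 0.5, while 2u = -0.5 — extraneous.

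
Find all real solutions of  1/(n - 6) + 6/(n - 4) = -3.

Multiply both sides by (n - 6)(n - 4):
(n - 4) + 6(n - 6) = -3(n - 6)(n - 4).
Expand and collect terms: -3n² + 23n - 32 = 0.
By the quadratic formula, n = (-23 ± √145) / -6, so n ≈ 1.8264 or n ≈ 5.8403.
Neither value makes a denominator zero (n ≠ 6, n ≠ 4), so both are valid.

n = 1.8264 or n = 5.8403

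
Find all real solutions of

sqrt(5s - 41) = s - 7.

s = 9 or s = 10

Square both sides: 5s - 41 = (s - 7)^2.
Expand and rearrange: s^2 - 19s + 90 = 0.
Solving gives s = 10 or s = 9.
Check each candidate in the original equation:
  s = 10: sqrt(9) = 3, while s - 7 = 3 — valid.
  s = 9: sqrt(4) = 2, while s - 7 = 2 — valid.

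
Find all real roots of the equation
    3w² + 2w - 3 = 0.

Discriminant: (2)² − 4·3·(-3) = 40.
Quadratic formula: w = (-2 ± √40) / 6.
So w = -1/3 + √(10)/3 ≈ 0.7208 or w = -√(10)/3 - 1/3 ≈ -1.3874.

w = -1.3874 or w = 0.7208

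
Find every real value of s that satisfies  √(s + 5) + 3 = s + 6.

s = -1

Isolate the radical: √(s + 5) = s + 3.
Square both sides: s + 5 = (s + 3)².
Expand and rearrange: s² + 5s + 4 = 0.
Solving gives s = -1 or s = -4.
Check each candidate in the original equation:
  s = -1: √(4) = 2, while s + 3 = 2 — valid.
  s = -4: √(1) = 1, while s + 3 = -1 — extraneous.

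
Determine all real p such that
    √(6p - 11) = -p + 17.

Square both sides: 6p - 11 = (-p + 17)².
Expand and rearrange: p² - 40p + 300 = 0.
Solving gives p = 30 or p = 10.
Check each candidate in the original equation:
  p = 30: √(169) = 13, while -p + 17 = -13 — extraneous.
  p = 10: √(49) = 7, while -p + 17 = 7 — valid.

p = 10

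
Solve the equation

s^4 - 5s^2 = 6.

Let u = s^2. The equation becomes u^2 - 5u - 6 = 0.
Factor: (u + 1)(u - 6) = 0, so u = -1 or u = 6.
s^2 = -1 < 0 has no real solution.
s^2 = 6 gives s = +/-sqrt(6) ~= +/-2.4495.

s = -2.4495 or s = 2.4495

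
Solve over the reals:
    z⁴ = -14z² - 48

Let u = z². The equation becomes u² + 14u + 48 = 0.
Factor: (u + 8)(u + 6) = 0, so u = -8 or u = -6.
z² = -8 < 0 has no real solution.
z² = -6 < 0 has no real solution.

No real solutions.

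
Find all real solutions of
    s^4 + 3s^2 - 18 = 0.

Let u = s^2. The equation becomes u^2 + 3u - 18 = 0.
Factor: (u + 6)(u - 3) = 0, so u = -6 or u = 3.
s^2 = -6 < 0 has no real solution.
s^2 = 3 gives s = +/-sqrt(3) ~= +/-1.7321.

s = -1.7321 or s = 1.7321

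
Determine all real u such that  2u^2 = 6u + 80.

u = -5 or u = 8

Bring every term to one side: 2u^2 - 6u - 80 = 0.
Factor: 2(u - 8)(u + 5) = 0.
So u = 8 or u = -5.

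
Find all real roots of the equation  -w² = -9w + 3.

Rearrange to standard form: -w² + 9w - 3 = 0.
Discriminant: (9)² − 4·(-1)·(-3) = 69.
Quadratic formula: w = (-9 ± √69) / (-2).
So w = 9/2 - √(69)/2 ≈ 0.3467 or w = √(69)/2 + 9/2 ≈ 8.6533.

w = 0.3467 or w = 8.6533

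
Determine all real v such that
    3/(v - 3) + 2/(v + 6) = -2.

Multiply both sides by (v - 3)(v + 6):
3(v + 6) + 2(v - 3) = -2(v - 3)(v + 6).
Expand and collect terms: -2v² - 11v + 24 = 0.
By the quadratic formula, v = (11 ± √313) / -4, so v ≈ -7.173 or v ≈ 1.673.
Neither value makes a denominator zero (v ≠ 3, v ≠ -6), so both are valid.

v = -7.173 or v = 1.673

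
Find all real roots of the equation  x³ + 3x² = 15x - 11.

x = -5.873 or x = 1 or x = 1.873

Rearrange: x³ + 3x² - 15x + 11 = 0.
Possible rational roots are divisors of 11. Testing x = 1 gives 0, so (x - 1) is a factor.
Divide: x³ + 3x² - 15x + 11 = (x - 1)(x² + 4x - 11).
Apply the quadratic formula to x² + 4x - 11 = 0: x = (-4 ± √60)/2, i.e. x ≈ 1.873 or x ≈ -5.873.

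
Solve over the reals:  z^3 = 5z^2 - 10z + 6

z = 1

Rearrange: z^3 - 5z^2 + 10z - 6 = 0.
Possible rational roots are divisors of -6. Testing z = 1 gives 0, so (z - 1) is a factor.
Divide: z^3 - 5z^2 + 10z - 6 = (z - 1)(z^2 - 4z + 6).
The quadratic z^2 - 4z + 6 has discriminant -8 < 0, so no further real roots.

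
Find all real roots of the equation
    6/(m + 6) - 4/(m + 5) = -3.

m = -7.2573 or m = -4.4093

Multiply both sides by (m + 6)(m + 5):
6(m + 5) - 4(m + 6) = -3(m + 6)(m + 5).
Expand and collect terms: -3m² - 35m - 96 = 0.
By the quadratic formula, m = (35 ± √73) / -6, so m ≈ -7.2573 or m ≈ -4.4093.
Neither value makes a denominator zero (m ≠ -6, m ≠ -5), so both are valid.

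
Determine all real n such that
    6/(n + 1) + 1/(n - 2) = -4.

Multiply both sides by (n + 1)(n - 2):
6(n - 2) + (n + 1) = -4(n + 1)(n - 2).
Expand and collect terms: -4n^2 - 3n + 19 = 0.
By the quadratic formula, n = (3 +/- sqrt(313)) / -8, so n ~= -2.5865 or n ~= 1.8365.
Neither value makes a denominator zero (n != -1, n != 2), so both are valid.

n = -2.5865 or n = 1.8365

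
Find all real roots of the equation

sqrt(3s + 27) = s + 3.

s = 3

Square both sides: 3s + 27 = (s + 3)^2.
Expand and rearrange: s^2 + 3s - 18 = 0.
Solving gives s = 3 or s = -6.
Check each candidate in the original equation:
  s = 3: sqrt(36) = 6, while s + 3 = 6 — valid.
  s = -6: sqrt(9) = 3, while s + 3 = -3 — extraneous.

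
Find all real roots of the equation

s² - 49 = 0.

Factor: (s - 7)(s + 7) = 0.
So s = 7 or s = -7.

s = -7 or s = 7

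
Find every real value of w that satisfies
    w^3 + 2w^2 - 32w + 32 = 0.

w = -7.1231 or w = 1.1231 or w = 4

Possible rational roots are divisors of 32. Testing w = 4 gives 0, so (w - 4) is a factor.
Divide: w^3 + 2w^2 - 32w + 32 = (w - 4)(w^2 + 6w - 8).
Apply the quadratic formula to w^2 + 6w - 8 = 0: w = (-6 +/- sqrt(68))/2, i.e. w ~= 1.1231 or w ~= -7.1231.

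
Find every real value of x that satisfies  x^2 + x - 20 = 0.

Factor: (x - 4)(x + 5) = 0.
So x = 4 or x = -5.

x = -5 or x = 4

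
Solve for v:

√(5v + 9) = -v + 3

Square both sides: 5v + 9 = (-v + 3)².
Expand and rearrange: v² - 11v = 0.
Solving gives v = 11 or v = 0.
Check each candidate in the original equation:
  v = 11: √(64) = 8, while -v + 3 = -8 — extraneous.
  v = 0: √(9) = 3, while -v + 3 = 3 — valid.

v = 0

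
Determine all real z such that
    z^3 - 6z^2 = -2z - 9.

z = -1 or z = 1.6972 or z = 5.3028

Rearrange: z^3 - 6z^2 + 2z + 9 = 0.
Possible rational roots are divisors of 9. Testing z = -1 gives 0, so (z + 1) is a factor.
Divide: z^3 - 6z^2 + 2z + 9 = (z + 1)(z^2 - 7z + 9).
Apply the quadratic formula to z^2 - 7z + 9 = 0: z = (7 +/- sqrt(13))/2, i.e. z ~= 5.3028 or z ~= 1.6972.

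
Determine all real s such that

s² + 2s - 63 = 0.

Factor: (s - 7)(s + 9) = 0.
So s = 7 or s = -9.

s = -9 or s = 7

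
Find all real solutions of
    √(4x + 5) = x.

Square both sides: 4x + 5 = (x)².
Expand and rearrange: x² - 4x - 5 = 0.
Solving gives x = 5 or x = -1.
Check each candidate in the original equation:
  x = 5: √(25) = 5, while x = 5 — valid.
  x = -1: √(1) = 1, while x = -1 — extraneous.

x = 5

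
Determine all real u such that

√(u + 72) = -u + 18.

Square both sides: u + 72 = (-u + 18)².
Expand and rearrange: u² - 37u + 252 = 0.
Solving gives u = 28 or u = 9.
Check each candidate in the original equation:
  u = 28: √(100) = 10, while -u + 18 = -10 — extraneous.
  u = 9: √(81) = 9, while -u + 18 = 9 — valid.

u = 9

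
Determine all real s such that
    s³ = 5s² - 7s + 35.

s = 5

Rearrange: s³ - 5s² + 7s - 35 = 0.
Possible rational roots are divisors of -35. Testing s = 5 gives 0, so (s - 5) is a factor.
Divide: s³ - 5s² + 7s - 35 = (s - 5)(s² + 7).
The quadratic s² + 7 has discriminant -28 < 0, so no further real roots.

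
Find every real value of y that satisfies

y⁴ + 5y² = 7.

y = -1.0677 or y = 1.0677

Let u = y². The equation becomes u² + 5u - 7 = 0.
By the quadratic formula, u = -5/2 + √(53)/2 or u = -√(53)/2 - 5/2.
y² = -5/2 + √(53)/2 gives y = ±√(-5/2 + √(53)/2) ≈ ±1.0677.
y² = -√(53)/2 - 5/2 < 0 has no real solution.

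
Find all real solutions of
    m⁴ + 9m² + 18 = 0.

Let u = m². The equation becomes u² + 9u + 18 = 0.
Factor: (u + 6)(u + 3) = 0, so u = -6 or u = -3.
m² = -6 < 0 has no real solution.
m² = -3 < 0 has no real solution.

No real solutions.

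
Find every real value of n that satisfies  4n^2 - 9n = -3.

Rearrange to standard form: 4n^2 - 9n + 3 = 0.
Discriminant: (-9)^2 - 4*4*3 = 33.
Quadratic formula: n = (9 +/- sqrt(33)) / 8.
So n = sqrt(33)/8 + 9/8 ~= 1.8431 or n = 9/8 - sqrt(33)/8 ~= 0.4069.

n = 0.4069 or n = 1.8431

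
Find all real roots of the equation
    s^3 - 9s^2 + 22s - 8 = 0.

s = 0.4384 or s = 4 or s = 4.5616

Possible rational roots are divisors of -8. Testing s = 4 gives 0, so (s - 4) is a factor.
Divide: s^3 - 9s^2 + 22s - 8 = (s - 4)(s^2 - 5s + 2).
Apply the quadratic formula to s^2 - 5s + 2 = 0: s = (5 +/- sqrt(17))/2, i.e. s ~= 4.5616 or s ~= 0.4384.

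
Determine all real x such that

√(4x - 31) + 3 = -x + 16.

Isolate the radical: √(4x - 31) = -x + 13.
Square both sides: 4x - 31 = (-x + 13)².
Expand and rearrange: x² - 30x + 200 = 0.
Solving gives x = 20 or x = 10.
Check each candidate in the original equation:
  x = 20: √(49) = 7, while -x + 13 = -7 — extraneous.
  x = 10: √(9) = 3, while -x + 13 = 3 — valid.

x = 10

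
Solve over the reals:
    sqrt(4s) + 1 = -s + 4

Isolate the radical: sqrt(4s) = -s + 3.
Square both sides: 4s = (-s + 3)^2.
Expand and rearrange: s^2 - 10s + 9 = 0.
Solving gives s = 9 or s = 1.
Check each candidate in the original equation:
  s = 9: sqrt(36) = 6, while -s + 3 = -6 — extraneous.
  s = 1: sqrt(4) = 2, while -s + 3 = 2 — valid.

s = 1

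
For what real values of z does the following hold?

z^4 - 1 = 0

Let u = z^2. The equation becomes u^2 - 1 = 0.
Factor: (u - 1)(u + 1) = 0, so u = 1 or u = -1.
z^2 = 1 gives z = +/-1.
z^2 = -1 < 0 has no real solution.

z = -1 or z = 1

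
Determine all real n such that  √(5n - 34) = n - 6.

n = 7 or n = 10

Square both sides: 5n - 34 = (n - 6)².
Expand and rearrange: n² - 17n + 70 = 0.
Solving gives n = 10 or n = 7.
Check each candidate in the original equation:
  n = 10: √(16) = 4, while n - 6 = 4 — valid.
  n = 7: √(1) = 1, while n - 6 = 1 — valid.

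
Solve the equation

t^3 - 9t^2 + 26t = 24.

Rearrange: t^3 - 9t^2 + 26t - 24 = 0.
Possible rational roots are divisors of -24. Testing t = 2 gives 0, so (t - 2) is a factor.
Divide: t^3 - 9t^2 + 26t - 24 = (t - 2)(t^2 - 7t + 12).
Factor the quadratic: t = 4 or t = 3.

t = 2 or t = 3 or t = 4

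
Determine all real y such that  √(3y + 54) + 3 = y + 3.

Isolate the radical: √(3y + 54) = y.
Square both sides: 3y + 54 = (y)².
Expand and rearrange: y² - 3y - 54 = 0.
Solving gives y = 9 or y = -6.
Check each candidate in the original equation:
  y = 9: √(81) = 9, while y = 9 — valid.
  y = -6: √(36) = 6, while y = -6 — extraneous.

y = 9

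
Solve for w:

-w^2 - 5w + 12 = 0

Discriminant: (-5)^2 - 4*(-1)*12 = 73.
Quadratic formula: w = (5 +/- sqrt(73)) / (-2).
So w = -sqrt(73)/2 - 5/2 ~= -6.772 or w = -5/2 + sqrt(73)/2 ~= 1.772.

w = -6.772 or w = 1.772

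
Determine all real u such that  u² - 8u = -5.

u = 0.6834 or u = 7.3166

Rearrange to standard form: u² - 8u + 5 = 0.
Discriminant: (-8)² − 4·1·5 = 44.
Quadratic formula: u = (8 ± √44) / 2.
So u = √(11) + 4 ≈ 7.3166 or u = 4 - √(11) ≈ 0.6834.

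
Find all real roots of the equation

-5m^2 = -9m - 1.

m = -0.105 or m = 1.905

Rearrange to standard form: -5m^2 + 9m + 1 = 0.
Discriminant: (9)^2 - 4*(-5)*1 = 101.
Quadratic formula: m = (-9 +/- sqrt(101)) / (-10).
So m = 9/10 - sqrt(101)/10 ~= -0.105 or m = 9/10 + sqrt(101)/10 ~= 1.905.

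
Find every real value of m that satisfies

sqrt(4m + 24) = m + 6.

Square both sides: 4m + 24 = (m + 6)^2.
Expand and rearrange: m^2 + 8m + 12 = 0.
Solving gives m = -2 or m = -6.
Check each candidate in the original equation:
  m = -2: sqrt(16) = 4, while m + 6 = 4 — valid.
  m = -6: sqrt(0) = 0, while m + 6 = 0 — valid.

m = -6 or m = -2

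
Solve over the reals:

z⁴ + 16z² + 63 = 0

No real solutions.

Let u = z². The equation becomes u² + 16u + 63 = 0.
Factor: (u + 7)(u + 9) = 0, so u = -7 or u = -9.
z² = -7 < 0 has no real solution.
z² = -9 < 0 has no real solution.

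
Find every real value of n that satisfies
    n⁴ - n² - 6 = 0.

n = -1.7321 or n = 1.7321

Let u = n². The equation becomes u² - u - 6 = 0.
Factor: (u + 2)(u - 3) = 0, so u = -2 or u = 3.
n² = -2 < 0 has no real solution.
n² = 3 gives n = ±√(3) ≈ ±1.7321.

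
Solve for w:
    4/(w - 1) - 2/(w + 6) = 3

w = -6.5668 or w = 2.2335

Multiply both sides by (w - 1)(w + 6):
4(w + 6) - 2(w - 1) = 3(w - 1)(w + 6).
Expand and collect terms: 3w^2 + 13w - 44 = 0.
By the quadratic formula, w = (-13 +/- sqrt(697)) / 6, so w ~= 2.2335 or w ~= -6.5668.
Neither value makes a denominator zero (w != 1, w != -6), so both are valid.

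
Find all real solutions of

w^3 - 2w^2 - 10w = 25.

w = 5

Rearrange: w^3 - 2w^2 - 10w - 25 = 0.
Possible rational roots are divisors of -25. Testing w = 5 gives 0, so (w - 5) is a factor.
Divide: w^3 - 2w^2 - 10w - 25 = (w - 5)(w^2 + 3w + 5).
The quadratic w^2 + 3w + 5 has discriminant -11 < 0, so no further real roots.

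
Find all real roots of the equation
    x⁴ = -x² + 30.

x = -2.2361 or x = 2.2361

Let u = x². The equation becomes u² + u - 30 = 0.
Factor: (u + 6)(u - 5) = 0, so u = -6 or u = 5.
x² = -6 < 0 has no real solution.
x² = 5 gives x = ±√(5) ≈ ±2.2361.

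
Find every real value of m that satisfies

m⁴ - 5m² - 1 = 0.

Let u = m². The equation becomes u² - 5u - 1 = 0.
By the quadratic formula, u = 5/2 + √(29)/2 or u = 5/2 - √(29)/2.
m² = 5/2 + √(29)/2 gives m = ±√(5/2 + √(29)/2) ≈ ±2.2787.
m² = 5/2 - √(29)/2 < 0 has no real solution.

m = -2.2787 or m = 2.2787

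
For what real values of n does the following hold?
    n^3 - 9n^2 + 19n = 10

n = 0.8074 or n = 2 or n = 6.1926

Rearrange: n^3 - 9n^2 + 19n - 10 = 0.
Possible rational roots are divisors of -10. Testing n = 2 gives 0, so (n - 2) is a factor.
Divide: n^3 - 9n^2 + 19n - 10 = (n - 2)(n^2 - 7n + 5).
Apply the quadratic formula to n^2 - 7n + 5 = 0: n = (7 +/- sqrt(29))/2, i.e. n ~= 6.1926 or n ~= 0.8074.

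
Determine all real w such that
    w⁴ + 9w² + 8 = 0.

Let u = w². The equation becomes u² + 9u + 8 = 0.
Factor: (u + 1)(u + 8) = 0, so u = -1 or u = -8.
w² = -1 < 0 has no real solution.
w² = -8 < 0 has no real solution.

No real solutions.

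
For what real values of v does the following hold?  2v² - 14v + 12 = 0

v = 1 or v = 6

Factor: 2(v - 1)(v - 6) = 0.
So v = 1 or v = 6.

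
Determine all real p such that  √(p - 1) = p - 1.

Square both sides: p - 1 = (p - 1)².
Expand and rearrange: p² - 3p + 2 = 0.
Solving gives p = 2 or p = 1.
Check each candidate in the original equation:
  p = 2: √(1) = 1, while p - 1 = 1 — valid.
  p = 1: √(0) = 0, while p - 1 = 0 — valid.

p = 1 or p = 2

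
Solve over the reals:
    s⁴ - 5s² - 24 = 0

Let u = s². The equation becomes u² - 5u - 24 = 0.
Factor: (u - 8)(u + 3) = 0, so u = 8 or u = -3.
s² = 8 gives s = ±2·√(2) ≈ ±2.8284.
s² = -3 < 0 has no real solution.

s = -2.8284 or s = 2.8284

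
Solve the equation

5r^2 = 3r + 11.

Rearrange to standard form: 5r^2 - 3r - 11 = 0.
Discriminant: (-3)^2 - 4*5*(-11) = 229.
Quadratic formula: r = (3 +/- sqrt(229)) / 10.
So r = 3/10 + sqrt(229)/10 ~= 1.8133 or r = 3/10 - sqrt(229)/10 ~= -1.2133.

r = -1.2133 or r = 1.8133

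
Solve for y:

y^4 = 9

y = -1.7321 or y = 1.7321

Let u = y^2. The equation becomes u^2 - 9 = 0.
Factor: (u + 3)(u - 3) = 0, so u = -3 or u = 3.
y^2 = -3 < 0 has no real solution.
y^2 = 3 gives y = +/-sqrt(3) ~= +/-1.7321.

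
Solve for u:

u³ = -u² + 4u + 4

u = -2 or u = -1 or u = 2

Rearrange: u³ + u² - 4u - 4 = 0.
Possible rational roots are divisors of -4. Testing u = -1 gives 0, so (u + 1) is a factor.
Divide: u³ + u² - 4u - 4 = (u + 1)(u² - 4).
Factor the quadratic: u = 2 or u = -2.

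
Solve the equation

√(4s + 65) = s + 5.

s = 4

Square both sides: 4s + 65 = (s + 5)².
Expand and rearrange: s² + 6s - 40 = 0.
Solving gives s = 4 or s = -10.
Check each candidate in the original equation:
  s = 4: √(81) = 9, while s + 5 = 9 — valid.
  s = -10: √(25) = 5, while s + 5 = -5 — extraneous.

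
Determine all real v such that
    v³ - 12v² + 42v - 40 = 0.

v = 1.5505 or v = 4 or v = 6.4495

Possible rational roots are divisors of -40. Testing v = 4 gives 0, so (v - 4) is a factor.
Divide: v³ - 12v² + 42v - 40 = (v - 4)(v² - 8v + 10).
Apply the quadratic formula to v² - 8v + 10 = 0: v = (8 ± √24)/2, i.e. v ≈ 6.4495 or v ≈ 1.5505.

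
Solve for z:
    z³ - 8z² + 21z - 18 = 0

Possible rational roots are divisors of -18. Testing z = 2 gives 0, so (z - 2) is a factor.
Divide: z³ - 8z² + 21z - 18 = (z - 2)(z² - 6z + 9).
The quadratic has the repeated root z = 3.

z = 2 or z = 3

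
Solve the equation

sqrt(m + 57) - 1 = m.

m = 7

Isolate the radical: sqrt(m + 57) = m + 1.
Square both sides: m + 57 = (m + 1)^2.
Expand and rearrange: m^2 + m - 56 = 0.
Solving gives m = 7 or m = -8.
Check each candidate in the original equation:
  m = 7: sqrt(64) = 8, while m + 1 = 8 — valid.
  m = -8: sqrt(49) = 7, while m + 1 = -7 — extraneous.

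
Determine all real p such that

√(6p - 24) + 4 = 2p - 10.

Isolate the radical: √(6p - 24) = 2p - 14.
Square both sides: 6p - 24 = (2p - 14)².
Expand and rearrange: 4p² - 62p + 220 = 0.
Solving gives p = 10 or p = 5.5.
Check each candidate in the original equation:
  p = 10: √(36) = 6, while 2p - 14 = 6 — valid.
  p = 5.5: √(9) = 3, while 2p - 14 = -3 — extraneous.

p = 10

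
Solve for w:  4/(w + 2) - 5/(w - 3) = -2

w = -3.4408 or w = 4.9408

Multiply both sides by (w + 2)(w - 3):
4(w - 3) - 5(w + 2) = -2(w + 2)(w - 3).
Expand and collect terms: -2w² + 3w + 34 = 0.
By the quadratic formula, w = (-3 ± √281) / -4, so w ≈ -3.4408 or w ≈ 4.9408.
Neither value makes a denominator zero (w ≠ -2, w ≠ 3), so both are valid.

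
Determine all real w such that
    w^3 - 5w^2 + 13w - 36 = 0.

Possible rational roots are divisors of -36. Testing w = 4 gives 0, so (w - 4) is a factor.
Divide: w^3 - 5w^2 + 13w - 36 = (w - 4)(w^2 - w + 9).
The quadratic w^2 - w + 9 has discriminant -35 < 0, so no further real roots.

w = 4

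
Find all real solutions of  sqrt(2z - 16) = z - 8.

z = 8 or z = 10

Square both sides: 2z - 16 = (z - 8)^2.
Expand and rearrange: z^2 - 18z + 80 = 0.
Solving gives z = 10 or z = 8.
Check each candidate in the original equation:
  z = 10: sqrt(4) = 2, while z - 8 = 2 — valid.
  z = 8: sqrt(0) = 0, while z - 8 = 0 — valid.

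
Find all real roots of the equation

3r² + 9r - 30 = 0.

Factor: 3(r - 2)(r + 5) = 0.
So r = 2 or r = -5.

r = -5 or r = 2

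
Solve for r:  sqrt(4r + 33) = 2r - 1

r = 4

Square both sides: 4r + 33 = (2r - 1)^2.
Expand and rearrange: 4r^2 - 8r - 32 = 0.
Solving gives r = 4 or r = -2.
Check each candidate in the original equation:
  r = 4: sqrt(49) = 7, while 2r - 1 = 7 — valid.
  r = -2: sqrt(25) = 5, while 2r - 1 = -5 — extraneous.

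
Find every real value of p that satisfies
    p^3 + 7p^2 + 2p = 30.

Rearrange: p^3 + 7p^2 + 2p - 30 = 0.
Possible rational roots are divisors of -30. Testing p = -3 gives 0, so (p + 3) is a factor.
Divide: p^3 + 7p^2 + 2p - 30 = (p + 3)(p^2 + 4p - 10).
Apply the quadratic formula to p^2 + 4p - 10 = 0: p = (-4 +/- sqrt(56))/2, i.e. p ~= 1.7417 or p ~= -5.7417.

p = -5.7417 or p = -3 or p = 1.7417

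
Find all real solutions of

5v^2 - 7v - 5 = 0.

v = -0.5207 or v = 1.9207

Discriminant: (-7)^2 - 4*5*(-5) = 149.
Quadratic formula: v = (7 +/- sqrt(149)) / 10.
So v = 7/10 + sqrt(149)/10 ~= 1.9207 or v = 7/10 - sqrt(149)/10 ~= -0.5207.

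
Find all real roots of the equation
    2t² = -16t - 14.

t = -7 or t = -1

Bring every term to one side: 2t² + 16t + 14 = 0.
Factor: 2(t + 7)(t + 1) = 0.
So t = -7 or t = -1.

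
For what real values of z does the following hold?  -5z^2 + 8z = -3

z = -0.3136 or z = 1.9136

Rearrange to standard form: -5z^2 + 8z + 3 = 0.
Discriminant: (8)^2 - 4*(-5)*3 = 124.
Quadratic formula: z = (-8 +/- sqrt(124)) / (-10).
So z = 4/5 - sqrt(31)/5 ~= -0.3136 or z = 4/5 + sqrt(31)/5 ~= 1.9136.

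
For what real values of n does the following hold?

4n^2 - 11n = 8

Rearrange to standard form: 4n^2 - 11n - 8 = 0.
Discriminant: (-11)^2 - 4*4*(-8) = 249.
Quadratic formula: n = (11 +/- sqrt(249)) / 8.
So n = 11/8 + sqrt(249)/8 ~= 3.3475 or n = 11/8 - sqrt(249)/8 ~= -0.5975.

n = -0.5975 or n = 3.3475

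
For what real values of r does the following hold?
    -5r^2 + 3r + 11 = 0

r = -1.2133 or r = 1.8133

Discriminant: (3)^2 - 4*(-5)*11 = 229.
Quadratic formula: r = (-3 +/- sqrt(229)) / (-10).
So r = 3/10 - sqrt(229)/10 ~= -1.2133 or r = 3/10 + sqrt(229)/10 ~= 1.8133.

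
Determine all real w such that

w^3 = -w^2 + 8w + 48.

w = 4

Rearrange: w^3 + w^2 - 8w - 48 = 0.
Possible rational roots are divisors of -48. Testing w = 4 gives 0, so (w - 4) is a factor.
Divide: w^3 + w^2 - 8w - 48 = (w - 4)(w^2 + 5w + 12).
The quadratic w^2 + 5w + 12 has discriminant -23 < 0, so no further real roots.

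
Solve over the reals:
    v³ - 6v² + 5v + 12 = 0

v = -1 or v = 3 or v = 4

Possible rational roots are divisors of 12. Testing v = 4 gives 0, so (v - 4) is a factor.
Divide: v³ - 6v² + 5v + 12 = (v - 4)(v² - 2v - 3).
Factor the quadratic: v = 3 or v = -1.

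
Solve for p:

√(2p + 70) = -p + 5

p = -3

Square both sides: 2p + 70 = (-p + 5)².
Expand and rearrange: p² - 12p - 45 = 0.
Solving gives p = 15 or p = -3.
Check each candidate in the original equation:
  p = 15: √(100) = 10, while -p + 5 = -10 — extraneous.
  p = -3: √(64) = 8, while -p + 5 = 8 — valid.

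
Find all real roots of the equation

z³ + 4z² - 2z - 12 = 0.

Possible rational roots are divisors of -12. Testing z = -2 gives 0, so (z + 2) is a factor.
Divide: z³ + 4z² - 2z - 12 = (z + 2)(z² + 2z - 6).
Apply the quadratic formula to z² + 2z - 6 = 0: z = (-2 ± √28)/2, i.e. z ≈ 1.6458 or z ≈ -3.6458.

z = -3.6458 or z = -2 or z = 1.6458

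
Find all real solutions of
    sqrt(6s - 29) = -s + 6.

s = 5

Square both sides: 6s - 29 = (-s + 6)^2.
Expand and rearrange: s^2 - 18s + 65 = 0.
Solving gives s = 13 or s = 5.
Check each candidate in the original equation:
  s = 13: sqrt(49) = 7, while -s + 6 = -7 — extraneous.
  s = 5: sqrt(1) = 1, while -s + 6 = 1 — valid.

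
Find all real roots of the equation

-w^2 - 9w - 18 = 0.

w = -6 or w = -3

Factor: -1(w + 3)(w + 6) = 0.
So w = -3 or w = -6.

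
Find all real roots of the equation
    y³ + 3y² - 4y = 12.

y = -3 or y = -2 or y = 2

Rearrange: y³ + 3y² - 4y - 12 = 0.
Possible rational roots are divisors of -12. Testing y = 2 gives 0, so (y - 2) is a factor.
Divide: y³ + 3y² - 4y - 12 = (y - 2)(y² + 5y + 6).
Factor the quadratic: y = -2 or y = -3.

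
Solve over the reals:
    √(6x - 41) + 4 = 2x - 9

x = 7 or x = 7.5

Isolate the radical: √(6x - 41) = 2x - 13.
Square both sides: 6x - 41 = (2x - 13)².
Expand and rearrange: 4x² - 58x + 210 = 0.
Solving gives x = 7.5 or x = 7.
Check each candidate in the original equation:
  x = 7.5: √(4) = 2, while 2x - 13 = 2 — valid.
  x = 7: √(1) = 1, while 2x - 13 = 1 — valid.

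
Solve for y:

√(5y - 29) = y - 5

y = 6 or y = 9

Square both sides: 5y - 29 = (y - 5)².
Expand and rearrange: y² - 15y + 54 = 0.
Solving gives y = 9 or y = 6.
Check each candidate in the original equation:
  y = 9: √(16) = 4, while y - 5 = 4 — valid.
  y = 6: √(1) = 1, while y - 5 = 1 — valid.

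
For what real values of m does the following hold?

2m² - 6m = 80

Bring every term to one side: 2m² - 6m - 80 = 0.
Factor: 2(m - 8)(m + 5) = 0.
So m = 8 or m = -5.

m = -5 or m = 8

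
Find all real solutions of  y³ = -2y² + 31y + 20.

y = -6.3723 or y = -0.6277 or y = 5

Rearrange: y³ + 2y² - 31y - 20 = 0.
Possible rational roots are divisors of -20. Testing y = 5 gives 0, so (y - 5) is a factor.
Divide: y³ + 2y² - 31y - 20 = (y - 5)(y² + 7y + 4).
Apply the quadratic formula to y² + 7y + 4 = 0: y = (-7 ± √33)/2, i.e. y ≈ -0.6277 or y ≈ -6.3723.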